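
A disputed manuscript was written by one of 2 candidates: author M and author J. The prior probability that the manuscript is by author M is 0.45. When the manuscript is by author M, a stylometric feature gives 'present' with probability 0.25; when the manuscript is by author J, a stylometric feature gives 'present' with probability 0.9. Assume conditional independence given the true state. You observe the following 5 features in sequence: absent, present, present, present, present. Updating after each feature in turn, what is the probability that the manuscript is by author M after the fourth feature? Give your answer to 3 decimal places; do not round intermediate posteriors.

Each posterior becomes the prior for the next update.
After 'absent': P(author M) = 0.75·0.4500 / (0.75·0.4500 + 0.1·0.5500) ≈ 0.8599
After 'present': P(author M) = 0.25·0.8599 / (0.25·0.8599 + 0.9·0.1401) ≈ 0.6303
After 'present': P(author M) = 0.25·0.6303 / (0.25·0.6303 + 0.9·0.3697) ≈ 0.3213
After 'present': P(author M) = 0.25·0.3213 / (0.25·0.3213 + 0.9·0.6787) ≈ 0.1162

0.116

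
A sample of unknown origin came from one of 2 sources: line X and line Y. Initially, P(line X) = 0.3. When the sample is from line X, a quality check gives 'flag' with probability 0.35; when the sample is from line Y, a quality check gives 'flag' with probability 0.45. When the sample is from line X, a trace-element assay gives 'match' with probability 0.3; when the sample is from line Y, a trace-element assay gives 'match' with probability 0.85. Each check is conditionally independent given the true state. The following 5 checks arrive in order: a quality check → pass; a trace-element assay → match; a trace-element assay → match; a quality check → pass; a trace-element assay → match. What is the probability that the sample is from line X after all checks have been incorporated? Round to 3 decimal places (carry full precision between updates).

Each posterior becomes the prior for the next update.
After a quality check='pass': P(line X) = 0.65·0.3000 / (0.65·0.3000 + 0.55·0.7000) ≈ 0.3362
After a trace-element assay='match': P(line X) = 0.3·0.3362 / (0.3·0.3362 + 0.85·0.6638) ≈ 0.1517
After a trace-element assay='match': P(line X) = 0.3·0.1517 / (0.3·0.1517 + 0.85·0.8483) ≈ 0.0593
After a quality check='pass': P(line X) = 0.65·0.0593 / (0.65·0.0593 + 0.55·0.9407) ≈ 0.0694
After a trace-element assay='match': P(line X) = 0.3·0.0694 / (0.3·0.0694 + 0.85·0.9306) ≈ 0.0256

0.026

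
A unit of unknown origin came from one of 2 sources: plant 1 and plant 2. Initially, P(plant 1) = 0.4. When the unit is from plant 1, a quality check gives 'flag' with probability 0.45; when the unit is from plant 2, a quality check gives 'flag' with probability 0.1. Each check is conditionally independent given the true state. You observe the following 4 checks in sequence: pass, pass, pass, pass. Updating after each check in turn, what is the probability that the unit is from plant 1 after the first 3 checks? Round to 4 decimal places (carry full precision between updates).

0.1321

Apply Bayes' rule sequentially, carrying P(plant 1) forward.
After 'pass': P(plant 1) = 0.55·0.4000 / (0.55·0.4000 + 0.9·0.6000) ≈ 0.2895
After 'pass': P(plant 1) = 0.55·0.2895 / (0.55·0.2895 + 0.9·0.7105) ≈ 0.1993
After 'pass': P(plant 1) = 0.55·0.1993 / (0.55·0.1993 + 0.9·0.8007) ≈ 0.1321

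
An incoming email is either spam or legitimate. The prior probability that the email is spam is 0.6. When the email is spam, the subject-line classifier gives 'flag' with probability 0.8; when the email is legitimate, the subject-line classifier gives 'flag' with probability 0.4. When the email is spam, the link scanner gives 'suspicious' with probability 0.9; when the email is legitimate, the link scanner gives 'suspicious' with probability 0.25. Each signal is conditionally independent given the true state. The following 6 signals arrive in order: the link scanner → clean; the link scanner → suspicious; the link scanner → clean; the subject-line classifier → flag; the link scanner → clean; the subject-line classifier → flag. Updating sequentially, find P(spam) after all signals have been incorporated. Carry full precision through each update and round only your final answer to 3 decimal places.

Apply Bayes' rule sequentially, carrying P(spam) forward.
After the link scanner='clean': P(spam) = 0.1·0.6000 / (0.1·0.6000 + 0.75·0.4000) ≈ 0.1667
After the link scanner='suspicious': P(spam) = 0.9·0.1667 / (0.9·0.1667 + 0.25·0.8333) ≈ 0.4186
After the link scanner='clean': P(spam) = 0.1·0.4186 / (0.1·0.4186 + 0.75·0.5814) ≈ 0.0876
After the subject-line classifier='flag': P(spam) = 0.8·0.0876 / (0.8·0.0876 + 0.4·0.9124) ≈ 0.1611
After the link scanner='clean': P(spam) = 0.1·0.1611 / (0.1·0.1611 + 0.75·0.8389) ≈ 0.0250
After the subject-line classifier='flag': P(spam) = 0.8·0.0250 / (0.8·0.0250 + 0.4·0.9750) ≈ 0.0487

0.049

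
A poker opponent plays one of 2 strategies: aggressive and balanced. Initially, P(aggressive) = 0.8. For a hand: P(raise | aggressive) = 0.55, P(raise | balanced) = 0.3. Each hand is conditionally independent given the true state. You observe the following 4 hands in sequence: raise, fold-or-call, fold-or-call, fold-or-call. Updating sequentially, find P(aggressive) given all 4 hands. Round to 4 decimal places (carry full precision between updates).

After 'raise': P(aggressive) = 0.55·0.8000 / (0.55·0.8000 + 0.3·0.2000) ≈ 0.8800
After 'fold-or-call': P(aggressive) = 0.45·0.8800 / (0.45·0.8800 + 0.7·0.1200) ≈ 0.8250
After 'fold-or-call': P(aggressive) = 0.45·0.8250 / (0.45·0.8250 + 0.7·0.1750) ≈ 0.7519
After 'fold-or-call': P(aggressive) = 0.45·0.7519 / (0.45·0.7519 + 0.7·0.2481) ≈ 0.6608

0.6608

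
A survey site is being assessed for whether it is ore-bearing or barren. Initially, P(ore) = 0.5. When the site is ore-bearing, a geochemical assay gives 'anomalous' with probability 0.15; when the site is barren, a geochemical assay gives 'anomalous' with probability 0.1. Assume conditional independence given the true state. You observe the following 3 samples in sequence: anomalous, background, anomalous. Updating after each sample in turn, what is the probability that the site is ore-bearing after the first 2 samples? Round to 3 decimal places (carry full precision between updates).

0.586

After 'anomalous': P(ore) = 0.15·0.5000 / (0.15·0.5000 + 0.1·0.5000) ≈ 0.6000
After 'background': P(ore) = 0.85·0.6000 / (0.85·0.6000 + 0.9·0.4000) ≈ 0.5862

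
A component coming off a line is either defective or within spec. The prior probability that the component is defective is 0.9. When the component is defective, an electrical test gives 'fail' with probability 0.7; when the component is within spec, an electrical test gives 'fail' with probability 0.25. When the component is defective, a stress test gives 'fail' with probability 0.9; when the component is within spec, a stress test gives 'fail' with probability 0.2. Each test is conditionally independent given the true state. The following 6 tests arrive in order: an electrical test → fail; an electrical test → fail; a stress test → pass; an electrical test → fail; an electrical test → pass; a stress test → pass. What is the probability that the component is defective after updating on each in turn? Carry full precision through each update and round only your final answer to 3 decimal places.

After an electrical test='fail': P(defective) = 0.7·0.9000 / (0.7·0.9000 + 0.25·0.1000) ≈ 0.9618
After an electrical test='fail': P(defective) = 0.7·0.9618 / (0.7·0.9618 + 0.25·0.0382) ≈ 0.9860
After a stress test='pass': P(defective) = 0.1·0.9860 / (0.1·0.9860 + 0.8·0.0140) ≈ 0.8982
After an electrical test='fail': P(defective) = 0.7·0.8982 / (0.7·0.8982 + 0.25·0.1018) ≈ 0.9611
After an electrical test='pass': P(defective) = 0.3·0.9611 / (0.3·0.9611 + 0.75·0.0389) ≈ 0.9081
After a stress test='pass': P(defective) = 0.1·0.9081 / (0.1·0.9081 + 0.8·0.0919) ≈ 0.5525

0.553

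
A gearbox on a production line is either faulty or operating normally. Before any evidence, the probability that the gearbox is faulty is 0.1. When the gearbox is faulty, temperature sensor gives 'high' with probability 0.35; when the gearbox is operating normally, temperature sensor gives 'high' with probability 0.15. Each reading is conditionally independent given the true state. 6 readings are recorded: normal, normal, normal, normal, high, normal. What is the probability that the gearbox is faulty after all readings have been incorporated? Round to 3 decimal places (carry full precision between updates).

After 'normal': P(faulty) = 0.65·0.1000 / (0.65·0.1000 + 0.85·0.9000) ≈ 0.0783
After 'normal': P(faulty) = 0.65·0.0783 / (0.65·0.0783 + 0.85·0.9217) ≈ 0.0610
After 'normal': P(faulty) = 0.65·0.0610 / (0.65·0.0610 + 0.85·0.9390) ≈ 0.0473
After 'normal': P(faulty) = 0.65·0.0473 / (0.65·0.0473 + 0.85·0.9527) ≈ 0.0366
After 'high': P(faulty) = 0.35·0.0366 / (0.35·0.0366 + 0.15·0.9634) ≈ 0.0814
After 'normal': P(faulty) = 0.65·0.0814 / (0.65·0.0814 + 0.85·0.9186) ≈ 0.0635

0.063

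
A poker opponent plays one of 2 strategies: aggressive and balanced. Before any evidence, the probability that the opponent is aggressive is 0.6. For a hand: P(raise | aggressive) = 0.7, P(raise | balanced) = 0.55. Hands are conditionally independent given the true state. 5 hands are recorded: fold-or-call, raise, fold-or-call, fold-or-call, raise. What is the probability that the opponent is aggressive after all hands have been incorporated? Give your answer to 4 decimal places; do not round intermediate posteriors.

0.4186

Apply Bayes' rule sequentially, carrying P(aggressive) forward.
After 'fold-or-call': P(aggressive) = 0.3·0.6000 / (0.3·0.6000 + 0.45·0.4000) ≈ 0.5000
After 'raise': P(aggressive) = 0.7·0.5000 / (0.7·0.5000 + 0.55·0.5000) ≈ 0.5600
After 'fold-or-call': P(aggressive) = 0.3·0.5600 / (0.3·0.5600 + 0.45·0.4400) ≈ 0.4590
After 'fold-or-call': P(aggressive) = 0.3·0.4590 / (0.3·0.4590 + 0.45·0.5410) ≈ 0.3613
After 'raise': P(aggressive) = 0.7·0.3613 / (0.7·0.3613 + 0.55·0.6387) ≈ 0.4186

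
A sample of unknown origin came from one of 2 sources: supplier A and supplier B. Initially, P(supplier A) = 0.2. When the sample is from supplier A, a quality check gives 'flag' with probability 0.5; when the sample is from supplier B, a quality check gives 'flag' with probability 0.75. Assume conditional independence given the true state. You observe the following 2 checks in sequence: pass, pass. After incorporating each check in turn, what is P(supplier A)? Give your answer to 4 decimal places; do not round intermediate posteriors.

After 'pass': P(supplier A) = 0.5·0.2000 / (0.5·0.2000 + 0.25·0.8000) ≈ 0.3333
After 'pass': P(supplier A) = 0.5·0.3333 / (0.5·0.3333 + 0.25·0.6667) ≈ 0.5000

0.5000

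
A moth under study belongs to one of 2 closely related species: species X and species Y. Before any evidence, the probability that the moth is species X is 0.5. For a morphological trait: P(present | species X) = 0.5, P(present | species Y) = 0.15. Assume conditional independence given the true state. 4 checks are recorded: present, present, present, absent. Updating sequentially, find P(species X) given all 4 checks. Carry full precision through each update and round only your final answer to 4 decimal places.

0.9561

After 'present': P(species X) = 0.5·0.5000 / (0.5·0.5000 + 0.15·0.5000) ≈ 0.7692
After 'present': P(species X) = 0.5·0.7692 / (0.5·0.7692 + 0.15·0.2308) ≈ 0.9174
After 'present': P(species X) = 0.5·0.9174 / (0.5·0.9174 + 0.15·0.0826) ≈ 0.9737
After 'absent': P(species X) = 0.5·0.9737 / (0.5·0.9737 + 0.85·0.0263) ≈ 0.9561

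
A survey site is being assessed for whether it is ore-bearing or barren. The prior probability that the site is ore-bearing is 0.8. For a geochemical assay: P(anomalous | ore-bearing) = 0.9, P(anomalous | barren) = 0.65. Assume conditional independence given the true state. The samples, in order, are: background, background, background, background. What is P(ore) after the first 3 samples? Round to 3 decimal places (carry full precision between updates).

Each posterior becomes the prior for the next update.
After 'background': P(ore) = 0.1·0.8000 / (0.1·0.8000 + 0.35·0.2000) ≈ 0.5333
After 'background': P(ore) = 0.1·0.5333 / (0.1·0.5333 + 0.35·0.4667) ≈ 0.2462
After 'background': P(ore) = 0.1·0.2462 / (0.1·0.2462 + 0.35·0.7538) ≈ 0.0853

0.085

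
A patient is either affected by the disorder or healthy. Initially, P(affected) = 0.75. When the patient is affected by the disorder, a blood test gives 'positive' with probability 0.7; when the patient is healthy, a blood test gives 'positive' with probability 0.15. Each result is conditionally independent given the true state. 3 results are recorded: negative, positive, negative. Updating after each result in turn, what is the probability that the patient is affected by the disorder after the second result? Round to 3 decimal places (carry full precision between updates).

After 'negative': P(affected) = 0.3·0.7500 / (0.3·0.7500 + 0.85·0.2500) ≈ 0.5143
After 'positive': P(affected) = 0.7·0.5143 / (0.7·0.5143 + 0.15·0.4857) ≈ 0.8317

0.832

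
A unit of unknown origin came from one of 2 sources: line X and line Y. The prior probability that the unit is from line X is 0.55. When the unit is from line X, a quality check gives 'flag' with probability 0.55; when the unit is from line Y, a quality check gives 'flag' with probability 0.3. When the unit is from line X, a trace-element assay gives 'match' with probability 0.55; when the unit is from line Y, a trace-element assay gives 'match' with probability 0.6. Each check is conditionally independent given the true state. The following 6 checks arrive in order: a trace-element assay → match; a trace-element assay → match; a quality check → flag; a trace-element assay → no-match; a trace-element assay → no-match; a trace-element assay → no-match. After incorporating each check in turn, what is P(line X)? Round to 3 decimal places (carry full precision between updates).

0.728

After a trace-element assay='match': P(line X) = 0.55·0.5500 / (0.55·0.5500 + 0.6·0.4500) ≈ 0.5284
After a trace-element assay='match': P(line X) = 0.55·0.5284 / (0.55·0.5284 + 0.6·0.4716) ≈ 0.5067
After a quality check='flag': P(line X) = 0.55·0.5067 / (0.55·0.5067 + 0.3·0.4933) ≈ 0.6531
After a trace-element assay='no-match': P(line X) = 0.45·0.6531 / (0.45·0.6531 + 0.4·0.3469) ≈ 0.6793
After a trace-element assay='no-match': P(line X) = 0.45·0.6793 / (0.45·0.6793 + 0.4·0.3207) ≈ 0.7044
After a trace-element assay='no-match': P(line X) = 0.45·0.7044 / (0.45·0.7044 + 0.4·0.2956) ≈ 0.7283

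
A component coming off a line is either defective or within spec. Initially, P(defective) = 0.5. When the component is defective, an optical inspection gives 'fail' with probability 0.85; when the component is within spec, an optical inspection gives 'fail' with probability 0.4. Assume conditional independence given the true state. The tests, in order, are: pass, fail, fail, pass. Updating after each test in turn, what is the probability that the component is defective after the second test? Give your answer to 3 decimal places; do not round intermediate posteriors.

After 'pass': P(defective) = 0.15·0.5000 / (0.15·0.5000 + 0.6·0.5000) ≈ 0.2000
After 'fail': P(defective) = 0.85·0.2000 / (0.85·0.2000 + 0.4·0.8000) ≈ 0.3469

0.347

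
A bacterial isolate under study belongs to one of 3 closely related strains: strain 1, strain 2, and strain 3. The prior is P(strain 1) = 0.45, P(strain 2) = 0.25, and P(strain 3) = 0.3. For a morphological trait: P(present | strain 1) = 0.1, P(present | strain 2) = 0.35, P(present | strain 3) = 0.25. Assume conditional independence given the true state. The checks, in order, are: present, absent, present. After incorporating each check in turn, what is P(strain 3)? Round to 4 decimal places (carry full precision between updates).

Each posterior becomes the prior for the next update.
After 'present': normaliser = 0.1·0.4500 + 0.35·0.2500 + 0.25·0.3000; P(strain 1) ≈ 0.2169, P(strain 2) ≈ 0.4217, P(strain 3) ≈ 0.3614
After 'absent': normaliser = 0.9·0.2169 + 0.65·0.4217 + 0.75·0.3614; P(strain 1) ≈ 0.2636, P(strain 2) ≈ 0.3702, P(strain 3) ≈ 0.3662
After 'present': normaliser = 0.1·0.2636 + 0.35·0.3702 + 0.25·0.3662; P(strain 1) ≈ 0.1065, P(strain 2) ≈ 0.5236, P(strain 3) ≈ 0.3699

0.3699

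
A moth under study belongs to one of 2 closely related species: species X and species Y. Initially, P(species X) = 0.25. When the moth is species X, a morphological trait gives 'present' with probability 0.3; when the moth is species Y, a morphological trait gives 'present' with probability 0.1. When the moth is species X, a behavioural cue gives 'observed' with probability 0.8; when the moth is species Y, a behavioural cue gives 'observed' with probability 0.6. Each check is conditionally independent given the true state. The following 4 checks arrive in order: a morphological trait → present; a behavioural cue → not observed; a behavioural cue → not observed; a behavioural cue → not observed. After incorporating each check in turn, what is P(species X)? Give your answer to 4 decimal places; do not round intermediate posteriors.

Each posterior becomes the prior for the next update.
After a morphological trait='present': P(species X) = 0.3·0.2500 / (0.3·0.2500 + 0.1·0.7500) ≈ 0.5000
After a behavioural cue='not observed': P(species X) = 0.2·0.5000 / (0.2·0.5000 + 0.4·0.5000) ≈ 0.3333
After a behavioural cue='not observed': P(species X) = 0.2·0.3333 / (0.2·0.3333 + 0.4·0.6667) ≈ 0.2000
After a behavioural cue='not observed': P(species X) = 0.2·0.2000 / (0.2·0.2000 + 0.4·0.8000) ≈ 0.1111

0.1111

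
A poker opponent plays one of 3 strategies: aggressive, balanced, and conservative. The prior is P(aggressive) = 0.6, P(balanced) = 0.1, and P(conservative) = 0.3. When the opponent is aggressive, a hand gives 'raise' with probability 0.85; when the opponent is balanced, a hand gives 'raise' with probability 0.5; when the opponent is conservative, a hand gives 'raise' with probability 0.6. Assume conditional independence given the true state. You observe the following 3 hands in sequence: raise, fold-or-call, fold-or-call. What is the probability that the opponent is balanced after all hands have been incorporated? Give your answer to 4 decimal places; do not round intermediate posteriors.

0.2369

After 'raise': normaliser = 0.85·0.6000 + 0.5·0.1000 + 0.6·0.3000; P(aggressive) ≈ 0.6892, P(balanced) ≈ 0.0676, P(conservative) ≈ 0.2432
After 'fold-or-call': normaliser = 0.15·0.6892 + 0.5·0.0676 + 0.4·0.2432; P(aggressive) ≈ 0.4409, P(balanced) ≈ 0.1441, P(conservative) ≈ 0.4150
After 'fold-or-call': normaliser = 0.15·0.4409 + 0.5·0.1441 + 0.4·0.4150; P(aggressive) ≈ 0.2174, P(balanced) ≈ 0.2369, P(conservative) ≈ 0.5457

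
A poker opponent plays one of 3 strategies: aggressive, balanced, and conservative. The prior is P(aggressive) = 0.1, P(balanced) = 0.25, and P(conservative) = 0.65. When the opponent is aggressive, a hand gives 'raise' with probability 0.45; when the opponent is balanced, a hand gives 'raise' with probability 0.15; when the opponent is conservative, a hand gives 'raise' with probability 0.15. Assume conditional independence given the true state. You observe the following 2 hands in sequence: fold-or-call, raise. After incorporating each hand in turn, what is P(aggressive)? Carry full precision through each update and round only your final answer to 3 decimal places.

Each posterior becomes the prior for the next update.
After 'fold-or-call': normaliser = 0.55·0.1000 + 0.85·0.2500 + 0.85·0.6500; P(aggressive) ≈ 0.0671, P(balanced) ≈ 0.2591, P(conservative) ≈ 0.6738
After 'raise': normaliser = 0.45·0.0671 + 0.15·0.2591 + 0.15·0.6738; P(aggressive) ≈ 0.1774, P(balanced) ≈ 0.2285, P(conservative) ≈ 0.5941

0.177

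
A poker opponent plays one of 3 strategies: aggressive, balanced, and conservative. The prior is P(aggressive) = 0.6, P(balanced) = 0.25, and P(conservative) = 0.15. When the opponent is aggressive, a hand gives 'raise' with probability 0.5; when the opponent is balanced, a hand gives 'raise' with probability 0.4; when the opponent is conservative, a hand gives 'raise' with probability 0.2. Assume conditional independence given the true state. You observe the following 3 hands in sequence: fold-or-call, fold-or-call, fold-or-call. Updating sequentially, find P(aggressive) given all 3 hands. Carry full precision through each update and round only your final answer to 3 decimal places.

After 'fold-or-call': normaliser = 0.5·0.6000 + 0.6·0.2500 + 0.8·0.1500; P(aggressive) ≈ 0.5263, P(balanced) ≈ 0.2632, P(conservative) ≈ 0.2105
After 'fold-or-call': normaliser = 0.5·0.5263 + 0.6·0.2632 + 0.8·0.2105; P(aggressive) ≈ 0.4464, P(balanced) ≈ 0.2679, P(conservative) ≈ 0.2857
After 'fold-or-call': normaliser = 0.5·0.4464 + 0.6·0.2679 + 0.8·0.2857; P(aggressive) ≈ 0.3644, P(balanced) ≈ 0.2624, P(conservative) ≈ 0.3732

0.364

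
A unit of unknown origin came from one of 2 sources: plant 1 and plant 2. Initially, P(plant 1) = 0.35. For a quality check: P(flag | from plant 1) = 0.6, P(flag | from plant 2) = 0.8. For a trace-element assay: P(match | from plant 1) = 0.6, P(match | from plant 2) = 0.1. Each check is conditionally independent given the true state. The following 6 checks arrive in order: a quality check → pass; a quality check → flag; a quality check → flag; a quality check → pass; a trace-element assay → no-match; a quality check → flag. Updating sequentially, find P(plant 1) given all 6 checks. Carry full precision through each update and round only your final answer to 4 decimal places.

0.2877

Each posterior becomes the prior for the next update.
After a quality check='pass': P(plant 1) = 0.4·0.3500 / (0.4·0.3500 + 0.2·0.6500) ≈ 0.5185
After a quality check='flag': P(plant 1) = 0.6·0.5185 / (0.6·0.5185 + 0.8·0.4815) ≈ 0.4468
After a quality check='flag': P(plant 1) = 0.6·0.4468 / (0.6·0.4468 + 0.8·0.5532) ≈ 0.3772
After a quality check='pass': P(plant 1) = 0.4·0.3772 / (0.4·0.3772 + 0.2·0.6228) ≈ 0.5478
After a trace-element assay='no-match': P(plant 1) = 0.4·0.5478 / (0.4·0.5478 + 0.9·0.4522) ≈ 0.3500
After a quality check='flag': P(plant 1) = 0.6·0.3500 / (0.6·0.3500 + 0.8·0.6500) ≈ 0.2877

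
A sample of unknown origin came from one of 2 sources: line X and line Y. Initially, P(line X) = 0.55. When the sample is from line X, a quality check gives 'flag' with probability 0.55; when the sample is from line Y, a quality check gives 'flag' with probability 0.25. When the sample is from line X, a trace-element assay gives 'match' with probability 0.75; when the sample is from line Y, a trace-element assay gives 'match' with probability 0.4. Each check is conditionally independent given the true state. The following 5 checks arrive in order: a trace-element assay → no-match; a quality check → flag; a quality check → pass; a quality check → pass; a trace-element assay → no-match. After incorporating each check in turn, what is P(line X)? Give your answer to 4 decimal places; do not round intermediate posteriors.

Apply Bayes' rule sequentially, carrying P(line X) forward.
After a trace-element assay='no-match': P(line X) = 0.25·0.5500 / (0.25·0.5500 + 0.6·0.4500) ≈ 0.3374
After a quality check='flag': P(line X) = 0.55·0.3374 / (0.55·0.3374 + 0.25·0.6626) ≈ 0.5284
After a quality check='pass': P(line X) = 0.45·0.5284 / (0.45·0.5284 + 0.75·0.4716) ≈ 0.4020
After a quality check='pass': P(line X) = 0.45·0.4020 / (0.45·0.4020 + 0.75·0.5980) ≈ 0.2874
After a trace-element assay='no-match': P(line X) = 0.25·0.2874 / (0.25·0.2874 + 0.6·0.7126) ≈ 0.1439

0.1439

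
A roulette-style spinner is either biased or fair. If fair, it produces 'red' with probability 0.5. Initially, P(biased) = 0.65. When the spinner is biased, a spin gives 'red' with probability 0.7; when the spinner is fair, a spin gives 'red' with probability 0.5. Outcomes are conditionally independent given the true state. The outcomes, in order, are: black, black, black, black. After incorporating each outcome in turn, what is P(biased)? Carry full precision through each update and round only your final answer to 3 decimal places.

0.194

After 'black': P(biased) = 0.3·0.6500 / (0.3·0.6500 + 0.5·0.3500) ≈ 0.5270
After 'black': P(biased) = 0.3·0.5270 / (0.3·0.5270 + 0.5·0.4730) ≈ 0.4007
After 'black': P(biased) = 0.3·0.4007 / (0.3·0.4007 + 0.5·0.5993) ≈ 0.2863
After 'black': P(biased) = 0.3·0.2863 / (0.3·0.2863 + 0.5·0.7137) ≈ 0.1940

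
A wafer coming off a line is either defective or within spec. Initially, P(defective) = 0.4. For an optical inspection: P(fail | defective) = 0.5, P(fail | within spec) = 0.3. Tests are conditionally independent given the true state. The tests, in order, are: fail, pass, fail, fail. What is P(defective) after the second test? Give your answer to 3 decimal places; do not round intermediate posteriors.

After 'fail': P(defective) = 0.5·0.4000 / (0.5·0.4000 + 0.3·0.6000) ≈ 0.5263
After 'pass': P(defective) = 0.5·0.5263 / (0.5·0.5263 + 0.7·0.4737) ≈ 0.4425

0.442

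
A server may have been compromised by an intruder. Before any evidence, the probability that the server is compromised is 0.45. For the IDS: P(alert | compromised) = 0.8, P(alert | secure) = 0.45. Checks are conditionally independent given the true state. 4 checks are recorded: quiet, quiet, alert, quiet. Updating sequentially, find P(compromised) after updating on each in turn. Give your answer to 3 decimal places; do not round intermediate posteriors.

After 'quiet': P(compromised) = 0.2·0.4500 / (0.2·0.4500 + 0.55·0.5500) ≈ 0.2293
After 'quiet': P(compromised) = 0.2·0.2293 / (0.2·0.2293 + 0.55·0.7707) ≈ 0.0976
After 'alert': P(compromised) = 0.8·0.0976 / (0.8·0.0976 + 0.45·0.9024) ≈ 0.1613
After 'quiet': P(compromised) = 0.2·0.1613 / (0.2·0.1613 + 0.55·0.8387) ≈ 0.0654

0.065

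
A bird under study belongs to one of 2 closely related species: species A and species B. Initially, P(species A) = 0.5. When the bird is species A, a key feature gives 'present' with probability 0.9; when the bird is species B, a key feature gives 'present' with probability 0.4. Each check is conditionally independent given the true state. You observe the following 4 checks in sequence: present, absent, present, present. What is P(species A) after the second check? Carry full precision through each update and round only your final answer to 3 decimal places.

Apply Bayes' rule sequentially, carrying P(species A) forward.
After 'present': P(species A) = 0.9·0.5000 / (0.9·0.5000 + 0.4·0.5000) ≈ 0.6923
After 'absent': P(species A) = 0.1·0.6923 / (0.1·0.6923 + 0.6·0.3077) ≈ 0.2727

0.273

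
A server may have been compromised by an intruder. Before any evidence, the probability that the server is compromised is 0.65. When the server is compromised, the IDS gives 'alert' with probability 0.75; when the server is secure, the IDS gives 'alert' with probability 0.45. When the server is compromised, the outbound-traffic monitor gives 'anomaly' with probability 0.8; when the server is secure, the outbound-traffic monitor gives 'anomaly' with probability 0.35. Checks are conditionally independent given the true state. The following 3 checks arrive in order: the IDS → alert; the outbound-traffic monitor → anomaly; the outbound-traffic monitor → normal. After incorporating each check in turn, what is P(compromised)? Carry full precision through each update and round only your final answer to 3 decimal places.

0.685

After the IDS='alert': P(compromised) = 0.75·0.6500 / (0.75·0.6500 + 0.45·0.3500) ≈ 0.7558
After the outbound-traffic monitor='anomaly': P(compromised) = 0.8·0.7558 / (0.8·0.7558 + 0.35·0.2442) ≈ 0.8762
After the outbound-traffic monitor='normal': P(compromised) = 0.2·0.8762 / (0.2·0.8762 + 0.65·0.1238) ≈ 0.6852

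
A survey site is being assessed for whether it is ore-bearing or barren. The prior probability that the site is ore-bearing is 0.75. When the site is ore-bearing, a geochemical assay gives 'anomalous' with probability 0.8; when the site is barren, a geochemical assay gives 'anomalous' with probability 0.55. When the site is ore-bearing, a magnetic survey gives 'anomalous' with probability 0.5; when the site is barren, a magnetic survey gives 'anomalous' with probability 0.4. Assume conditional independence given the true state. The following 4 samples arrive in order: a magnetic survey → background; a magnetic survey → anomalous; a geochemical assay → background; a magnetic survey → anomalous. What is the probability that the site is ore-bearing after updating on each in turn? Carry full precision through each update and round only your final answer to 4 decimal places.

After a magnetic survey='background': P(ore) = 0.5·0.7500 / (0.5·0.7500 + 0.6·0.2500) ≈ 0.7143
After a magnetic survey='anomalous': P(ore) = 0.5·0.7143 / (0.5·0.7143 + 0.4·0.2857) ≈ 0.7576
After a geochemical assay='background': P(ore) = 0.2·0.7576 / (0.2·0.7576 + 0.45·0.2424) ≈ 0.5814
After a magnetic survey='anomalous': P(ore) = 0.5·0.5814 / (0.5·0.5814 + 0.4·0.4186) ≈ 0.6345

0.6345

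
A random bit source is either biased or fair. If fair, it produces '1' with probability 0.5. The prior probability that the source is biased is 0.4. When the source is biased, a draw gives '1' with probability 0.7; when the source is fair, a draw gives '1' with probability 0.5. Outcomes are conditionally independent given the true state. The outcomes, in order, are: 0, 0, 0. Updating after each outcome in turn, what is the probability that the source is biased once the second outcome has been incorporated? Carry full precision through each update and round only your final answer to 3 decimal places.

0.194

After '0': P(biased) = 0.3·0.4000 / (0.3·0.4000 + 0.5·0.6000) ≈ 0.2857
After '0': P(biased) = 0.3·0.2857 / (0.3·0.2857 + 0.5·0.7143) ≈ 0.1935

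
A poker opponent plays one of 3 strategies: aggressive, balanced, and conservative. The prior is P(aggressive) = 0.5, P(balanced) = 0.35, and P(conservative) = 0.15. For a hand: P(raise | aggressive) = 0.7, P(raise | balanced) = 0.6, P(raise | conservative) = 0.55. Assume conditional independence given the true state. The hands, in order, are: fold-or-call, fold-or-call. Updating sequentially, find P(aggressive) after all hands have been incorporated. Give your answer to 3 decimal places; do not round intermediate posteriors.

0.343

After 'fold-or-call': normaliser = 0.3·0.5000 + 0.4·0.3500 + 0.45·0.1500; P(aggressive) ≈ 0.4196, P(balanced) ≈ 0.3916, P(conservative) ≈ 0.1888
After 'fold-or-call': normaliser = 0.3·0.4196 + 0.4·0.3916 + 0.45·0.1888; P(aggressive) ≈ 0.3425, P(balanced) ≈ 0.4263, P(conservative) ≈ 0.2312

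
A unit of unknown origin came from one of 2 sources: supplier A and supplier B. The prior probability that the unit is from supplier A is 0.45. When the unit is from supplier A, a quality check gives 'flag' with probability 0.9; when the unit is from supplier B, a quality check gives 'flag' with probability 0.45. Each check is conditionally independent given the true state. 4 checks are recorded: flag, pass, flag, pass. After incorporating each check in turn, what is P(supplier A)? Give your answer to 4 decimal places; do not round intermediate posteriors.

After 'flag': P(supplier A) = 0.9·0.4500 / (0.9·0.4500 + 0.45·0.5500) ≈ 0.6207
After 'pass': P(supplier A) = 0.1·0.6207 / (0.1·0.6207 + 0.55·0.3793) ≈ 0.2293
After 'flag': P(supplier A) = 0.9·0.2293 / (0.9·0.2293 + 0.45·0.7707) ≈ 0.3731
After 'pass': P(supplier A) = 0.1·0.3731 / (0.1·0.3731 + 0.55·0.6269) ≈ 0.0976

0.0976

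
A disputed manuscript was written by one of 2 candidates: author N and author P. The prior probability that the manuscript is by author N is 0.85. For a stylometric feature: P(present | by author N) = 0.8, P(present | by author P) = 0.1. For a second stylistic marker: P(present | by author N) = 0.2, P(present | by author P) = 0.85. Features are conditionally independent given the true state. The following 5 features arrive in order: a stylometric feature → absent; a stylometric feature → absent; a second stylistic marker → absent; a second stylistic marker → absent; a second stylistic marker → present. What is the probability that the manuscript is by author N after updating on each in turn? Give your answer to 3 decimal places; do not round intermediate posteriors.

After a stylometric feature='absent': P(author N) = 0.2·0.8500 / (0.2·0.8500 + 0.9·0.1500) ≈ 0.5574
After a stylometric feature='absent': P(author N) = 0.2·0.5574 / (0.2·0.5574 + 0.9·0.4426) ≈ 0.2186
After a second stylistic marker='absent': P(author N) = 0.8·0.2186 / (0.8·0.2186 + 0.15·0.7814) ≈ 0.5988
After a second stylistic marker='absent': P(author N) = 0.8·0.5988 / (0.8·0.5988 + 0.15·0.4012) ≈ 0.8884
After a second stylistic marker='present': P(author N) = 0.2·0.8884 / (0.2·0.8884 + 0.85·0.1116) ≈ 0.6519

0.652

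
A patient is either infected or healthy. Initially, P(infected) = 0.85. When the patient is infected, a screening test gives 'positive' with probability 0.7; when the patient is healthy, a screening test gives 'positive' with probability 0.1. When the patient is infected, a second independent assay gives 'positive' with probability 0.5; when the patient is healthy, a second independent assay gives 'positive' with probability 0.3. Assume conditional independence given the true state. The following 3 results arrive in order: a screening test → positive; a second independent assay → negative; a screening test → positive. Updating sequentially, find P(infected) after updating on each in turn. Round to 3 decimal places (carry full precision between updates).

0.995

Each posterior becomes the prior for the next update.
After a screening test='positive': P(infected) = 0.7·0.8500 / (0.7·0.8500 + 0.1·0.1500) ≈ 0.9754
After a second independent assay='negative': P(infected) = 0.5·0.9754 / (0.5·0.9754 + 0.7·0.0246) ≈ 0.9659
After a screening test='positive': P(infected) = 0.7·0.9659 / (0.7·0.9659 + 0.1·0.0341) ≈ 0.9950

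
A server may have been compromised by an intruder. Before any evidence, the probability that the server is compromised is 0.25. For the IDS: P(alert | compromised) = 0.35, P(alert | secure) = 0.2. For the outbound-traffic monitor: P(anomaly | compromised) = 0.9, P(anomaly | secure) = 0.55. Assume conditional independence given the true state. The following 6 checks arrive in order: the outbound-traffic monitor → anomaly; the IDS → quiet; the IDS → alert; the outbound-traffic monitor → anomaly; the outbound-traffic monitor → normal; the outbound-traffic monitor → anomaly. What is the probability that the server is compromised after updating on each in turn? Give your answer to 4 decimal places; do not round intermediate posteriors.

After the outbound-traffic monitor='anomaly': P(compromised) = 0.9·0.2500 / (0.9·0.2500 + 0.55·0.7500) ≈ 0.3529
After the IDS='quiet': P(compromised) = 0.65·0.3529 / (0.65·0.3529 + 0.8·0.6471) ≈ 0.3071
After the IDS='alert': P(compromised) = 0.35·0.3071 / (0.35·0.3071 + 0.2·0.6929) ≈ 0.4368
After the outbound-traffic monitor='anomaly': P(compromised) = 0.9·0.4368 / (0.9·0.4368 + 0.55·0.5632) ≈ 0.5593
After the outbound-traffic monitor='normal': P(compromised) = 0.1·0.5593 / (0.1·0.5593 + 0.45·0.4407) ≈ 0.2200
After the outbound-traffic monitor='anomaly': P(compromised) = 0.9·0.2200 / (0.9·0.2200 + 0.55·0.7800) ≈ 0.3158

0.3158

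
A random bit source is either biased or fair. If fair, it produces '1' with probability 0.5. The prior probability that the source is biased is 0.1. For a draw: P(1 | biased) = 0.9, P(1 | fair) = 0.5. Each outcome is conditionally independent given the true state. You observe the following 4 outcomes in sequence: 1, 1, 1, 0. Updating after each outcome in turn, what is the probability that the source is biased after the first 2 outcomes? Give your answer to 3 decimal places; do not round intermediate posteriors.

After '1': P(biased) = 0.9·0.1000 / (0.9·0.1000 + 0.5·0.9000) ≈ 0.1667
After '1': P(biased) = 0.9·0.1667 / (0.9·0.1667 + 0.5·0.8333) ≈ 0.2647

0.265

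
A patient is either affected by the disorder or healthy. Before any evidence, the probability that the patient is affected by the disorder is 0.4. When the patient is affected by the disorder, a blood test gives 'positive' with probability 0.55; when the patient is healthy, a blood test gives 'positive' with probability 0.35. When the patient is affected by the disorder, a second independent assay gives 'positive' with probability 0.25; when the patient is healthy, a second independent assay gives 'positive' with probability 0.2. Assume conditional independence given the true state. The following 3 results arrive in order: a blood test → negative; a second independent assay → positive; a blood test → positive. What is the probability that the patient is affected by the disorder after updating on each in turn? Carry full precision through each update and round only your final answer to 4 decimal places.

After a blood test='negative': P(affected) = 0.45·0.4000 / (0.45·0.4000 + 0.65·0.6000) ≈ 0.3158
After a second independent assay='positive': P(affected) = 0.25·0.3158 / (0.25·0.3158 + 0.2·0.6842) ≈ 0.3659
After a blood test='positive': P(affected) = 0.55·0.3659 / (0.55·0.3659 + 0.35·0.6341) ≈ 0.4755

0.4755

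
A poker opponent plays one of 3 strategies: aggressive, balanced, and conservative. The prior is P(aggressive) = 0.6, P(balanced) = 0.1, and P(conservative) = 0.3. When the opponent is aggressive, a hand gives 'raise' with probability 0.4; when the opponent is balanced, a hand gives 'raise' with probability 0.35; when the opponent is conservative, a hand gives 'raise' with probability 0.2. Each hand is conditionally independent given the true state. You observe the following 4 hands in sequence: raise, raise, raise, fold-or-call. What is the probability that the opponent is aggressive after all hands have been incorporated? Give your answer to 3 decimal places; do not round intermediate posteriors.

0.830

After 'raise': normaliser = 0.4·0.6000 + 0.35·0.1000 + 0.2·0.3000; P(aggressive) ≈ 0.7164, P(balanced) ≈ 0.1045, P(conservative) ≈ 0.1791
After 'raise': normaliser = 0.4·0.7164 + 0.35·0.1045 + 0.2·0.1791; P(aggressive) ≈ 0.7983, P(balanced) ≈ 0.1019, P(conservative) ≈ 0.0998
After 'raise': normaliser = 0.4·0.7983 + 0.35·0.1019 + 0.2·0.0998; P(aggressive) ≈ 0.8517, P(balanced) ≈ 0.0951, P(conservative) ≈ 0.0532
After 'fold-or-call': normaliser = 0.6·0.8517 + 0.65·0.0951 + 0.8·0.0532; P(aggressive) ≈ 0.8304, P(balanced) ≈ 0.1004, P(conservative) ≈ 0.0692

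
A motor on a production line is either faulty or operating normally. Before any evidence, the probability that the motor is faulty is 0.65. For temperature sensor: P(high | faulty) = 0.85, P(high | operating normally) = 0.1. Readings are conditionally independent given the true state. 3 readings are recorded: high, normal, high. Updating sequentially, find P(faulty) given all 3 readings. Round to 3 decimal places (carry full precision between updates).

After 'high': P(faulty) = 0.85·0.6500 / (0.85·0.6500 + 0.1·0.3500) ≈ 0.9404
After 'normal': P(faulty) = 0.15·0.9404 / (0.15·0.9404 + 0.9·0.0596) ≈ 0.7246
After 'high': P(faulty) = 0.85·0.7246 / (0.85·0.7246 + 0.1·0.2754) ≈ 0.9572

0.957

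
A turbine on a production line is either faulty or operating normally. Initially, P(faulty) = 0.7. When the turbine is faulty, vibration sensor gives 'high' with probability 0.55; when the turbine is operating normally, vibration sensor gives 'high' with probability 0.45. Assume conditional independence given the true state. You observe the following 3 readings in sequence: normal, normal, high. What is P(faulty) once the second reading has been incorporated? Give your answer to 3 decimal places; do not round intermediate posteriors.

0.610

After 'normal': P(faulty) = 0.45·0.7000 / (0.45·0.7000 + 0.55·0.3000) ≈ 0.6562
After 'normal': P(faulty) = 0.45·0.6562 / (0.45·0.6562 + 0.55·0.3438) ≈ 0.6097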